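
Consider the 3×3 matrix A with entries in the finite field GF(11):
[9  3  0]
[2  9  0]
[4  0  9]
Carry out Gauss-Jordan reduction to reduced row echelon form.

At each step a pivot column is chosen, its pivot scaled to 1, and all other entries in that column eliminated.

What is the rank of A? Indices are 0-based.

rank = 3

pivot(0,0)=9: scale R0 → (1, 4, 0)
  clear (1,0): R1 −= (2)R0 → (0, 1, 0)
  clear (2,0): R2 −= (4)R0 → (0, 6, 9)
pivot(1,1)=1: scale R1 → (0, 1, 0)
  clear (0,1): R0 −= (4)R1 → (1, 0, 0)
  clear (2,1): R2 −= (6)R1 → (0, 0, 9)
pivot(2,2)=9: scale R2 → (0, 0, 1)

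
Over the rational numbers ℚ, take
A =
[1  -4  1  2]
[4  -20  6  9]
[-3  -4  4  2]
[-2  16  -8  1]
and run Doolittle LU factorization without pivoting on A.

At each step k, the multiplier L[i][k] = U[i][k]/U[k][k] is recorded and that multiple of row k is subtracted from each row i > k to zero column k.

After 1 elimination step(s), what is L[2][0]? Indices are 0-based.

L[2][0] = -3

k=0: U[0][0]=1
  eliminate (1,0): mult=4, new row 1: (0, -4, 2, 1); set L[1][0]=4
  eliminate (2,0): mult=-3, new row 2: (0, -16, 7, 8); set L[2][0]=-3
  eliminate (3,0): mult=-2, new row 3: (0, 8, -6, 5); set L[3][0]=-2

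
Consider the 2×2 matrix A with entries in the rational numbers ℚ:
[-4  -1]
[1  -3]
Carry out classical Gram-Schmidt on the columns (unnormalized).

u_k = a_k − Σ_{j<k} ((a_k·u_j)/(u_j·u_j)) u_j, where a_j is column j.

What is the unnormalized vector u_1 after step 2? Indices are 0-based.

Step 1: u_0 = a_0 = (-4, 1).
Step 2: u_1 = a_1 − (1/17)·u_0 = (-13/17, -52/17).

u_1 = (-13/17, -52/17)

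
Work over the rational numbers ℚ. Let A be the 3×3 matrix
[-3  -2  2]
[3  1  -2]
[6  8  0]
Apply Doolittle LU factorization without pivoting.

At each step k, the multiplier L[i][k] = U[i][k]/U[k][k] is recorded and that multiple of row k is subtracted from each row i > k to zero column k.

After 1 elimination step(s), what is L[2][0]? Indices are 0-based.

k=0: U[0][0]=-3
  eliminate (1,0): mult=-1, new row 1: (0, -1, 0); set L[1][0]=-1
  eliminate (2,0): mult=-2, new row 2: (0, 4, 4); set L[2][0]=-2

L[2][0] = -2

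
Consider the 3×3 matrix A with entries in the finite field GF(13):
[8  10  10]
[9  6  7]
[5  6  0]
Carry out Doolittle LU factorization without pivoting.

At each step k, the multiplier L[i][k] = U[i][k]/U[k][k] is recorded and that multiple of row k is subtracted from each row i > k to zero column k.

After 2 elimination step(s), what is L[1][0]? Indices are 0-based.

[col 0] pivot 8
  R1 -= 6*R0 → (0, 11, 12)  (L[1][0] := 6)
  R2 -= 12*R0 → (0, 3, 10)  (L[2][0] := 12)
[col 1] pivot 11
  R2 -= 5*R1 → (0, 0, 2)  (L[2][1] := 5)

L[1][0] = 6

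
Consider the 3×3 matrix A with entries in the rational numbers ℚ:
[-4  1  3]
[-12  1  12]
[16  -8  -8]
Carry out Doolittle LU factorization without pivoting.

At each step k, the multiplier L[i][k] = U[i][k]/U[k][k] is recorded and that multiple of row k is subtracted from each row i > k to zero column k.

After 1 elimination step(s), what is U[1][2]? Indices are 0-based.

Step 1: pivot at (0,0) is -4.
  row1 ← row1 − (3)·row0  ⇒  L[1][0]=3, U row1=(0, -2, 3)
  row2 ← row2 − (-4)·row0  ⇒  L[2][0]=-4, U row2=(0, -4, 4)

U[1][2] = 3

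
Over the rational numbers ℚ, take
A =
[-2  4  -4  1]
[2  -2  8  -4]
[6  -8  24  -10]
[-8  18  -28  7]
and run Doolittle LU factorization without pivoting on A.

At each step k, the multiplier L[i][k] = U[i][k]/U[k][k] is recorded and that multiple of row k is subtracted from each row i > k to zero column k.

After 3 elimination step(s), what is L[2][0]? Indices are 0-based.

L[2][0] = -3

[col 0] pivot -2
  R1 -= -1*R0 → (0, 2, 4, -3)  (L[1][0] := -1)
  R2 -= -3*R0 → (0, 4, 12, -7)  (L[2][0] := -3)
  R3 -= 4*R0 → (0, 2, -12, 3)  (L[3][0] := 4)
[col 1] pivot 2
  R2 -= 2*R1 → (0, 0, 4, -1)  (L[2][1] := 2)
  R3 -= 1*R1 → (0, 0, -16, 6)  (L[3][1] := 1)
[col 2] pivot 4
  R3 -= -4*R2 → (0, 0, 0, 2)  (L[3][2] := -4)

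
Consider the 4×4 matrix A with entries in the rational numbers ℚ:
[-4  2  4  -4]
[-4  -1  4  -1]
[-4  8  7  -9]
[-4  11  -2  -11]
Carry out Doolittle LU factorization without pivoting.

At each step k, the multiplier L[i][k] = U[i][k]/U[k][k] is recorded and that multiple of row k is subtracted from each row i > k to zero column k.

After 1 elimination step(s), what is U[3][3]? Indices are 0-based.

U[3][3] = -7

Step 1: pivot at (0,0) is -4.
  row1 ← row1 − (1)·row0  ⇒  L[1][0]=1, U row1=(0, -3, 0, 3)
  row2 ← row2 − (1)·row0  ⇒  L[2][0]=1, U row2=(0, 6, 3, -5)
  row3 ← row3 − (1)·row0  ⇒  L[3][0]=1, U row3=(0, 9, -6, -7)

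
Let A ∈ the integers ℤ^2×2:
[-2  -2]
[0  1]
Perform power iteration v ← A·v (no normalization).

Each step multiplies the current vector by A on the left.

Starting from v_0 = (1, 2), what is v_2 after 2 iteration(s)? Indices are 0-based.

v_2 = (8, 2)

v_0 = (1, 2).
v_1 = A·v_0 = (-6, 2).
v_2 = A·v_1 = (8, 2).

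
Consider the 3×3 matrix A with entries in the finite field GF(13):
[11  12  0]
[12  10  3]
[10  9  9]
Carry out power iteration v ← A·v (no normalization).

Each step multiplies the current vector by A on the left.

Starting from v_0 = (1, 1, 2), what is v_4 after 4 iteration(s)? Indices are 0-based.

v_4 = (0, 8, 1)

v_0 = (1, 1, 2).
v_1 = A·v_0 = (10, 2, 11).
v_2 = A·v_1 = (4, 4, 9).
v_3 = A·v_2 = (1, 11, 1).
v_4 = A·v_3 = (0, 8, 1).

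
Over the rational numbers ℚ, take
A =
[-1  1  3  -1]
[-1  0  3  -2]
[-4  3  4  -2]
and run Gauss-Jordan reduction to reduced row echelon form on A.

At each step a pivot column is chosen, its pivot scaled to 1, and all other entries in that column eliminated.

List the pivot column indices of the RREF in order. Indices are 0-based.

[1] R0 /= -1  ⇒  (1, -1, -3, 1)
     R1 -= -1·R0  ⇒  (0, -1, 0, -1)
     R2 -= -4·R0  ⇒  (0, -1, -8, 2)
[2] R1 /= -1  ⇒  (0, 1, 0, 1)
     R0 -= -1·R1  ⇒  (1, 0, -3, 2)
     R2 -= -1·R1  ⇒  (0, 0, -8, 3)
[3] R2 /= -8  ⇒  (0, 0, 1, -3/8)
     R0 -= -3·R2  ⇒  (1, 0, 0, 7/8)

pivot columns: 0, 1, 2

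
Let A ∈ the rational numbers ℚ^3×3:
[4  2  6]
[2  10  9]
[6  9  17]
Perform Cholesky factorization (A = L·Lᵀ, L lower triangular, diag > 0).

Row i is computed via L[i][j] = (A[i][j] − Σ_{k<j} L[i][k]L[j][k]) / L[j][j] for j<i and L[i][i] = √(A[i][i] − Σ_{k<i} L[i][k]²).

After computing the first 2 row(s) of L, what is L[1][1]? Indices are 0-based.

Step 1: L[0][0] = √(4) = 2.
  L[1][0] = (2) / L[0][0] = 1.
Step 2: L[1][1] = √(9) = 3.

L[1][1] = 3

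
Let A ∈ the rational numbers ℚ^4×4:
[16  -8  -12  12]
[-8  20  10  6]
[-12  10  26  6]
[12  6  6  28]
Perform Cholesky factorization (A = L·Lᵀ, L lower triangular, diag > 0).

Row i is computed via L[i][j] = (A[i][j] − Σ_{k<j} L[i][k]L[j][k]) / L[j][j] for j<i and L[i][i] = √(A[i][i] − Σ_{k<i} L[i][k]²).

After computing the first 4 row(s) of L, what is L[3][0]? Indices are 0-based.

Step 1: L[0][0] = √(16) = 4.
  L[1][0] = (-8) / L[0][0] = -2.
Step 2: L[1][1] = √(16) = 4.
  L[2][0] = (-12) / L[0][0] = -3.
  L[2][1] = (4) / L[1][1] = 1.
Step 3: L[2][2] = √(16) = 4.
  L[3][0] = (12) / L[0][0] = 3.
  L[3][1] = (12) / L[1][1] = 3.
  L[3][2] = (12) / L[2][2] = 3.
Step 4: L[3][3] = √(1) = 1.

L[3][0] = 3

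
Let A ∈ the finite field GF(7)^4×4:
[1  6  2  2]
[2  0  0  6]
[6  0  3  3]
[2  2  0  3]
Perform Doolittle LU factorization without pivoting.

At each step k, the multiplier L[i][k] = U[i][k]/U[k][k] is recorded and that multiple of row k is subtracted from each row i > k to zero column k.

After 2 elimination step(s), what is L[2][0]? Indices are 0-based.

k=0: U[0][0]=1
  eliminate (1,0): mult=2, new row 1: (0, 2, 3, 2); set L[1][0]=2
  eliminate (2,0): mult=6, new row 2: (0, 6, 5, 5); set L[2][0]=6
  eliminate (3,0): mult=2, new row 3: (0, 4, 3, 6); set L[3][0]=2
k=1: U[1][1]=2
  eliminate (2,1): mult=3, new row 2: (0, 0, 3, 6); set L[2][1]=3
  eliminate (3,1): mult=2, new row 3: (0, 0, 4, 2); set L[3][1]=2

L[2][0] = 6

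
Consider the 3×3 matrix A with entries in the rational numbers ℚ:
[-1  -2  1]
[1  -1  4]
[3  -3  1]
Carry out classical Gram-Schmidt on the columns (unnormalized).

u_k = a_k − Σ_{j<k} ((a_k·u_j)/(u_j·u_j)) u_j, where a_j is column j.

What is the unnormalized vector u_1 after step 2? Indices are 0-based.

Step 1: u_0 = a_0 = (-1, 1, 3).
Step 2: u_1 = a_1 − (-8/11)·u_0 = (-30/11, -3/11, -9/11).

u_1 = (-30/11, -3/11, -9/11)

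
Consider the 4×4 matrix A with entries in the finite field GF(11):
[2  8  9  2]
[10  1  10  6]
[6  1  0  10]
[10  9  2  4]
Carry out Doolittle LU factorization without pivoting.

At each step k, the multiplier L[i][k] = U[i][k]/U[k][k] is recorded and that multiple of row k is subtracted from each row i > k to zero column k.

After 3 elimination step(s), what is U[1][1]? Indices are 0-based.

U[1][1] = 5

Step 1: pivot at (0,0) is 2.
  row1 ← row1 − (5)·row0  ⇒  L[1][0]=5, U row1=(0, 5, 9, 7)
  row2 ← row2 − (3)·row0  ⇒  L[2][0]=3, U row2=(0, 10, 6, 4)
  row3 ← row3 − (5)·row0  ⇒  L[3][0]=5, U row3=(0, 2, 1, 5)
Step 2: pivot at (1,1) is 5.
  row2 ← row2 − (2)·row1  ⇒  L[2][1]=2, U row2=(0, 0, 10, 1)
  row3 ← row3 − (7)·row1  ⇒  L[3][1]=7, U row3=(0, 0, 4, 0)
Step 3: pivot at (2,2) is 10.
  row3 ← row3 − (7)·row2  ⇒  L[3][2]=7, U row3=(0, 0, 0, 4)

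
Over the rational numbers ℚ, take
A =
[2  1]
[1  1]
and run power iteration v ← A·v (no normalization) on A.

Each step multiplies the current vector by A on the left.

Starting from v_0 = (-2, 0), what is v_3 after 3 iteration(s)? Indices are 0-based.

v_0 = (-2, 0).
v_1 = A·v_0 = (-4, -2).
v_2 = A·v_1 = (-10, -6).
v_3 = A·v_2 = (-26, -16).

v_3 = (-26, -16)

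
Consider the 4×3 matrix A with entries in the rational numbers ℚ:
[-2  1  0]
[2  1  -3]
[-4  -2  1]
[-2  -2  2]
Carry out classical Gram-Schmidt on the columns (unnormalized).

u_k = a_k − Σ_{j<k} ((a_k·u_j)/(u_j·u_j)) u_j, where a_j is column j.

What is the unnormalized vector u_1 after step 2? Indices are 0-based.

Step 1: u_0 = a_0 = (-2, 2, -4, -2).
Step 2: u_1 = a_1 − (3/7)·u_0 = (13/7, 1/7, -2/7, -8/7).

u_1 = (13/7, 1/7, -2/7, -8/7)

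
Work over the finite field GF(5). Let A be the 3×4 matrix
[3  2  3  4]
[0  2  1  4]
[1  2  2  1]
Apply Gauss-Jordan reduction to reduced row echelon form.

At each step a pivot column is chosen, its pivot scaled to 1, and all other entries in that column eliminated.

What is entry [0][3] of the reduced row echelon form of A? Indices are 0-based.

M[0][3] = 1

[1] R0 /= 3  ⇒  (1, 4, 1, 3)
     R2 -= 1·R0  ⇒  (0, 3, 1, 3)
[2] R1 /= 2  ⇒  (0, 1, 3, 2)
     R0 -= 4·R1  ⇒  (1, 0, 4, 0)
     R2 -= 3·R1  ⇒  (0, 0, 2, 2)
[3] R2 /= 2  ⇒  (0, 0, 1, 1)
     R0 -= 4·R2  ⇒  (1, 0, 0, 1)
     R1 -= 3·R2  ⇒  (0, 1, 0, 4)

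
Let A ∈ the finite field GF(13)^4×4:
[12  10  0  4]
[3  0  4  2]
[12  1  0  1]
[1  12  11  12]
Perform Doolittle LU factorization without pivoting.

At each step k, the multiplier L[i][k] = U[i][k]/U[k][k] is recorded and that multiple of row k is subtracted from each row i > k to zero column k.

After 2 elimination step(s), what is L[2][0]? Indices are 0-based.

k=0: U[0][0]=12
  eliminate (1,0): mult=10, new row 1: (0, 4, 4, 1); set L[1][0]=10
  eliminate (2,0): mult=1, new row 2: (0, 4, 0, 10); set L[2][0]=1
  eliminate (3,0): mult=12, new row 3: (0, 9, 11, 3); set L[3][0]=12
k=1: U[1][1]=4
  eliminate (2,1): mult=1, new row 2: (0, 0, 9, 9); set L[2][1]=1
  eliminate (3,1): mult=12, new row 3: (0, 0, 2, 4); set L[3][1]=12

L[2][0] = 1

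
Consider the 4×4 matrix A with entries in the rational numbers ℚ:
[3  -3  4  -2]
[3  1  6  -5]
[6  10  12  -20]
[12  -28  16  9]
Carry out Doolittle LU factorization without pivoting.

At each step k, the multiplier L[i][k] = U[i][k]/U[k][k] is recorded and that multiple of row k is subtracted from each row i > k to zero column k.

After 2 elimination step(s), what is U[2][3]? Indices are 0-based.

[col 0] pivot 3
  R1 -= 1*R0 → (0, 4, 2, -3)  (L[1][0] := 1)
  R2 -= 2*R0 → (0, 16, 4, -16)  (L[2][0] := 2)
  R3 -= 4*R0 → (0, -16, 0, 17)  (L[3][0] := 4)
[col 1] pivot 4
  R2 -= 4*R1 → (0, 0, -4, -4)  (L[2][1] := 4)
  R3 -= -4*R1 → (0, 0, 8, 5)  (L[3][1] := -4)

U[2][3] = -4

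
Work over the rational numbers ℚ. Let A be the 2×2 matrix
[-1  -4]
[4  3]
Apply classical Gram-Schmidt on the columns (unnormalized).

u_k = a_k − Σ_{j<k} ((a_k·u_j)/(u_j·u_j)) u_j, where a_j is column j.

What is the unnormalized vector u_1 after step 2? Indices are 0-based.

u_1 = (-52/17, -13/17)

Step 1: u_0 = a_0 = (-1, 4).
Step 2: u_1 = a_1 − (16/17)·u_0 = (-52/17, -13/17).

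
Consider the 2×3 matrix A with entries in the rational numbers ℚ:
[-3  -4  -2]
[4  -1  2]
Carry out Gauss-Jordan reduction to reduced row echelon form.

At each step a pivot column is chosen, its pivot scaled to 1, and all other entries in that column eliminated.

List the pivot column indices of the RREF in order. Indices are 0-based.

pivot columns: 0, 1

[1] R0 /= -3  ⇒  (1, 4/3, 2/3)
     R1 -= 4·R0  ⇒  (0, -19/3, -2/3)
[2] R1 /= -19/3  ⇒  (0, 1, 2/19)
     R0 -= 4/3·R1  ⇒  (1, 0, 10/19)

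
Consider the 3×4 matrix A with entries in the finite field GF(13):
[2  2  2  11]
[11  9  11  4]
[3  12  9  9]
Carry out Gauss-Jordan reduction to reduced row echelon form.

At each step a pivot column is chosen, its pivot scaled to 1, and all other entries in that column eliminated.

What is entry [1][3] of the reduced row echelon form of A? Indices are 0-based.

step 1: normalize row 0 (÷2) = (1, 1, 1, 12)
  row 1: subtract 11×row0 = (0, 11, 0, 2)
  row 2: subtract 3×row0 = (0, 9, 6, 12)
step 2: normalize row 1 (÷11) = (0, 1, 0, 12)
  row 0: subtract 1×row1 = (1, 0, 1, 0)
  row 2: subtract 9×row1 = (0, 0, 6, 8)
step 3: normalize row 2 (÷6) = (0, 0, 1, 10)
  row 0: subtract 1×row2 = (1, 0, 0, 3)

M[1][3] = 12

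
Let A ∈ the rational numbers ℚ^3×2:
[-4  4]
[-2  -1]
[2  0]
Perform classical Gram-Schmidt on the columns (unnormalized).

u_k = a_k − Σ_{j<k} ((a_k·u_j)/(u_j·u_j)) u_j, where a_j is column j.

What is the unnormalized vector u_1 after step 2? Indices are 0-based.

Step 1: u_0 = a_0 = (-4, -2, 2).
Step 2: u_1 = a_1 − (-7/12)·u_0 = (5/3, -13/6, 7/6).

u_1 = (5/3, -13/6, 7/6)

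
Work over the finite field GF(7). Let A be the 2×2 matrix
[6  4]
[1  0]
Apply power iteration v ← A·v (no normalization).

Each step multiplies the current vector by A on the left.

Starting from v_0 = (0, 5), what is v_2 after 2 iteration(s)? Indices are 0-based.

v_2 = (1, 6)

v_0 = (0, 5).
v_1 = A·v_0 = (6, 0).
v_2 = A·v_1 = (1, 6).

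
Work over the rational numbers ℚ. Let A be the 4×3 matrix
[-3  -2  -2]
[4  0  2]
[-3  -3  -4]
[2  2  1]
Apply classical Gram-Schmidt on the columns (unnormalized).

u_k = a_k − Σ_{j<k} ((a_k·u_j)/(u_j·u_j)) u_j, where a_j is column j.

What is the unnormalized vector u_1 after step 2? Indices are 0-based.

Step 1: u_0 = a_0 = (-3, 4, -3, 2).
Step 2: u_1 = a_1 − (1/2)·u_0 = (-1/2, -2, -3/2, 1).

u_1 = (-1/2, -2, -3/2, 1)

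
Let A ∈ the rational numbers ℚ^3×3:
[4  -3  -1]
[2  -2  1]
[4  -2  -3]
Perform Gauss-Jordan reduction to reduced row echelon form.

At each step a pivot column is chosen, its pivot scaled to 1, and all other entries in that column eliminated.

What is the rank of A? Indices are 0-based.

pivot(0,0)=4: scale R0 → (1, -3/4, -1/4)
  clear (1,0): R1 −= (2)R0 → (0, -1/2, 3/2)
  clear (2,0): R2 −= (4)R0 → (0, 1, -2)
pivot(1,1)=-1/2: scale R1 → (0, 1, -3)
  clear (0,1): R0 −= (-3/4)R1 → (1, 0, -5/2)
  clear (2,1): R2 −= (1)R1 → (0, 0, 1)
pivot(2,2)=1: scale R2 → (0, 0, 1)
  clear (0,2): R0 −= (-5/2)R2 → (1, 0, 0)
  clear (1,2): R1 −= (-3)R2 → (0, 1, 0)

rank = 3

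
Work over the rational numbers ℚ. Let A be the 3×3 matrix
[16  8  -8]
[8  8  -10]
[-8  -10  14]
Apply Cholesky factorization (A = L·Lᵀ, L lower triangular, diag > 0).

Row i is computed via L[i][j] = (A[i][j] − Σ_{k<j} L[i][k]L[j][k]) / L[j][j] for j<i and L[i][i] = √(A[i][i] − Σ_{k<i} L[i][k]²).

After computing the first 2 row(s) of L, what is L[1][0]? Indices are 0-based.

L[1][0] = 2

Step 1: L[0][0] = √(16) = 4.
  L[1][0] = (8) / L[0][0] = 2.
Step 2: L[1][1] = √(4) = 2.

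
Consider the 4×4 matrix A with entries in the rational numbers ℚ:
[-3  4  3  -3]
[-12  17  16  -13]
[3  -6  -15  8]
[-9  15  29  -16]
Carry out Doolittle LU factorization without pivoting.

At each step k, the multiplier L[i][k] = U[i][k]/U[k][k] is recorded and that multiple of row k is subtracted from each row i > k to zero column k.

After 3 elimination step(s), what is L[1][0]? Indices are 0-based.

L[1][0] = 4

[col 0] pivot -3
  R1 -= 4*R0 → (0, 1, 4, -1)  (L[1][0] := 4)
  R2 -= -1*R0 → (0, -2, -12, 5)  (L[2][0] := -1)
  R3 -= 3*R0 → (0, 3, 20, -7)  (L[3][0] := 3)
[col 1] pivot 1
  R2 -= -2*R1 → (0, 0, -4, 3)  (L[2][1] := -2)
  R3 -= 3*R1 → (0, 0, 8, -4)  (L[3][1] := 3)
[col 2] pivot -4
  R3 -= -2*R2 → (0, 0, 0, 2)  (L[3][2] := -2)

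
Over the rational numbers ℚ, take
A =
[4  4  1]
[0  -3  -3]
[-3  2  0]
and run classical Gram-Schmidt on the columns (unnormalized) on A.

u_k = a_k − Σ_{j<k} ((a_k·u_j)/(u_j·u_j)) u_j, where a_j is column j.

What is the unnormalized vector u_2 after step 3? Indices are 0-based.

u_2 = (-459/625, -204/125, -612/625)

Step 1: u_0 = a_0 = (4, 0, -3).
Step 2: u_1 = a_1 − (2/5)·u_0 = (12/5, -3, 16/5).
Step 3: u_2 = a_2 − (4/25)·u_0 − (57/125)·u_1 = (-459/625, -204/125, -612/625).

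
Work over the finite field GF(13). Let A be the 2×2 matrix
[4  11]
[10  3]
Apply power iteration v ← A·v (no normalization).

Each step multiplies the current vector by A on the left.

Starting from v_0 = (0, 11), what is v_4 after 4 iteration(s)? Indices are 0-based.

v_0 = (0, 11).
v_1 = A·v_0 = (4, 7).
v_2 = A·v_1 = (2, 9).
v_3 = A·v_2 = (3, 8).
v_4 = A·v_3 = (9, 2).

v_4 = (9, 2)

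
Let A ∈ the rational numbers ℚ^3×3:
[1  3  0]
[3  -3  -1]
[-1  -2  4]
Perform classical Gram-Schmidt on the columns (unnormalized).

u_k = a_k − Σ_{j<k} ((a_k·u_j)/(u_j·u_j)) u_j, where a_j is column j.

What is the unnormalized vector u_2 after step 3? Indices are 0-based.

u_2 = (423/226, 47/226, 282/113)

Step 1: u_0 = a_0 = (1, 3, -1).
Step 2: u_1 = a_1 − (-4/11)·u_0 = (37/11, -21/11, -26/11).
Step 3: u_2 = a_2 − (-7/11)·u_0 − (-83/226)·u_1 = (423/226, 47/226, 282/113).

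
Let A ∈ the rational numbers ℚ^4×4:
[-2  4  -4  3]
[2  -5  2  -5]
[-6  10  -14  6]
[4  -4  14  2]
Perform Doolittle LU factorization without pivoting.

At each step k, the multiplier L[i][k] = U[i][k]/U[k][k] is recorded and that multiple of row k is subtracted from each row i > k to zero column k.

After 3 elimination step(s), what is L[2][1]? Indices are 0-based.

k=0: U[0][0]=-2
  eliminate (1,0): mult=-1, new row 1: (0, -1, -2, -2); set L[1][0]=-1
  eliminate (2,0): mult=3, new row 2: (0, -2, -2, -3); set L[2][0]=3
  eliminate (3,0): mult=-2, new row 3: (0, 4, 6, 8); set L[3][0]=-2
k=1: U[1][1]=-1
  eliminate (2,1): mult=2, new row 2: (0, 0, 2, 1); set L[2][1]=2
  eliminate (3,1): mult=-4, new row 3: (0, 0, -2, 0); set L[3][1]=-4
k=2: U[2][2]=2
  eliminate (3,2): mult=-1, new row 3: (0, 0, 0, 1); set L[3][2]=-1

L[2][1] = 2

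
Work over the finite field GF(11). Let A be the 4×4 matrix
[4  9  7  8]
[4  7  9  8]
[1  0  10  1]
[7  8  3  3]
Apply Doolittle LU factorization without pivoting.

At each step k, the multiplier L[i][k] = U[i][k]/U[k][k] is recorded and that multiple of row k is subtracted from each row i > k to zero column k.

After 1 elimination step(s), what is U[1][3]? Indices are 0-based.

U[1][3] = 0

Step 1: pivot at (0,0) is 4.
  row1 ← row1 − (1)·row0  ⇒  L[1][0]=1, U row1=(0, 9, 2, 0)
  row2 ← row2 − (3)·row0  ⇒  L[2][0]=3, U row2=(0, 6, 0, 10)
  row3 ← row3 − (10)·row0  ⇒  L[3][0]=10, U row3=(0, 6, 10, 0)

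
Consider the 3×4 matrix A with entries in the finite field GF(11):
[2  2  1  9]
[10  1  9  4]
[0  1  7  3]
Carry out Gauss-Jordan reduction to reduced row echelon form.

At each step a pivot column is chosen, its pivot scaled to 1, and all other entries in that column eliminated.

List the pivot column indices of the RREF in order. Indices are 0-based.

pivot columns: 0, 1, 2

[1] R0 /= 2  ⇒  (1, 1, 6, 10)
     R1 -= 10·R0  ⇒  (0, 2, 4, 3)
[2] R1 /= 2  ⇒  (0, 1, 2, 7)
     R0 -= 1·R1  ⇒  (1, 0, 4, 3)
     R2 -= 1·R1  ⇒  (0, 0, 5, 7)
[3] R2 /= 5  ⇒  (0, 0, 1, 8)
     R0 -= 4·R2  ⇒  (1, 0, 0, 4)
     R1 -= 2·R2  ⇒  (0, 1, 0, 2)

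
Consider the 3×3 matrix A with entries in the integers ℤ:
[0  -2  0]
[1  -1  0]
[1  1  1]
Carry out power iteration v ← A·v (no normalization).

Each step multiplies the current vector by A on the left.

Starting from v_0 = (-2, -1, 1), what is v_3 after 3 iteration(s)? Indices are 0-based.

v_0 = (-2, -1, 1).
v_1 = A·v_0 = (2, -1, -2).
v_2 = A·v_1 = (2, 3, -1).
v_3 = A·v_2 = (-6, -1, 4).

v_3 = (-6, -1, 4)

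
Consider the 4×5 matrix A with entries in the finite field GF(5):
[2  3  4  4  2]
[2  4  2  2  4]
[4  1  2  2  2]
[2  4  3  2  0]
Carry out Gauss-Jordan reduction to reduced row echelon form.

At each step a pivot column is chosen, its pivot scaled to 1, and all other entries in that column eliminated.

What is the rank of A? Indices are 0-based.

[1] R0 /= 2  ⇒  (1, 4, 2, 2, 1)
     R1 -= 2·R0  ⇒  (0, 1, 3, 3, 2)
     R2 -= 4·R0  ⇒  (0, 0, 4, 4, 3)
     R3 -= 2·R0  ⇒  (0, 1, 4, 3, 3)
[2] R1 /= 1  ⇒  (0, 1, 3, 3, 2)
     R0 -= 4·R1  ⇒  (1, 0, 0, 0, 3)
     R3 -= 1·R1  ⇒  (0, 0, 1, 0, 1)
[3] R2 /= 4  ⇒  (0, 0, 1, 1, 2)
     R1 -= 3·R2  ⇒  (0, 1, 0, 0, 1)
     R3 -= 1·R2  ⇒  (0, 0, 0, 4, 4)
[4] R3 /= 4  ⇒  (0, 0, 0, 1, 1)
     R2 -= 1·R3  ⇒  (0, 0, 1, 0, 1)

rank = 4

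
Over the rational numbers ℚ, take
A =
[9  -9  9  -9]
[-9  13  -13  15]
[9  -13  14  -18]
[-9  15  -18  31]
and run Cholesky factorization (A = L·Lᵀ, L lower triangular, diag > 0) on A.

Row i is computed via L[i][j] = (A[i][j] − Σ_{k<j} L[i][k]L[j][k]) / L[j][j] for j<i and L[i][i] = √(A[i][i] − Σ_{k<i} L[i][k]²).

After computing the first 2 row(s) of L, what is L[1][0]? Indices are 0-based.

L[1][0] = -3

Step 1: L[0][0] = √(9) = 3.
  L[1][0] = (-9) / L[0][0] = -3.
Step 2: L[1][1] = √(4) = 2.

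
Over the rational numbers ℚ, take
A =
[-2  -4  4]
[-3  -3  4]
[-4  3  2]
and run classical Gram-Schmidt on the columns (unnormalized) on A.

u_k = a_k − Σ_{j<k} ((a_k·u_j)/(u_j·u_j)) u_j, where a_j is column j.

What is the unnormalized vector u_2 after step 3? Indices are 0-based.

u_2 = (168/961, -176/961, 48/961)

Step 1: u_0 = a_0 = (-2, -3, -4).
Step 2: u_1 = a_1 − (5/29)·u_0 = (-106/29, -72/29, 107/29).
Step 3: u_2 = a_2 − (-28/29)·u_0 − (-498/961)·u_1 = (168/961, -176/961, 48/961).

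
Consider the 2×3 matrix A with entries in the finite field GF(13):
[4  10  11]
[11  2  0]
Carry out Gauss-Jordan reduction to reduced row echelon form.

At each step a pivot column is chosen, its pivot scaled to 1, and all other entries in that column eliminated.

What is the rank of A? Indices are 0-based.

rank = 2

pivot(0,0)=4: scale R0 → (1, 9, 6)
  clear (1,0): R1 −= (11)R0 → (0, 7, 12)
pivot(1,1)=7: scale R1 → (0, 1, 11)
  clear (0,1): R0 −= (9)R1 → (1, 0, 11)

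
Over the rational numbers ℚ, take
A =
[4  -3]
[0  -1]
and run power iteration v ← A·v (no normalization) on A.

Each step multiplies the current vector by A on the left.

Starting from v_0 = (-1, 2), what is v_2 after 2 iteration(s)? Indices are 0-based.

v_0 = (-1, 2).
v_1 = A·v_0 = (-10, -2).
v_2 = A·v_1 = (-34, 2).

v_2 = (-34, 2)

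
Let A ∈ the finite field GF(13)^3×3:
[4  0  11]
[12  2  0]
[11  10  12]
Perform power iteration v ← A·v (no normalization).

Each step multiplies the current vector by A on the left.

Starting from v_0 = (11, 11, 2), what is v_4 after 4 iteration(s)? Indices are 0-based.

v_0 = (11, 11, 2).
v_1 = A·v_0 = (1, 11, 8).
v_2 = A·v_1 = (1, 8, 9).
v_3 = A·v_2 = (12, 2, 4).
v_4 = A·v_3 = (1, 5, 5).

v_4 = (1, 5, 5)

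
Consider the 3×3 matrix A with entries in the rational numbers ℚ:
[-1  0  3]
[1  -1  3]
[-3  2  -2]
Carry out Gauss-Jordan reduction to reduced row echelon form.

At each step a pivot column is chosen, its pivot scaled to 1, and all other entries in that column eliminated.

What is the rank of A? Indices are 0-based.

rank = 3

pivot(0,0)=-1: scale R0 → (1, 0, -3)
  clear (1,0): R1 −= (1)R0 → (0, -1, 6)
  clear (2,0): R2 −= (-3)R0 → (0, 2, -11)
pivot(1,1)=-1: scale R1 → (0, 1, -6)
  clear (2,1): R2 −= (2)R1 → (0, 0, 1)
pivot(2,2)=1: scale R2 → (0, 0, 1)
  clear (0,2): R0 −= (-3)R2 → (1, 0, 0)
  clear (1,2): R1 −= (-6)R2 → (0, 1, 0)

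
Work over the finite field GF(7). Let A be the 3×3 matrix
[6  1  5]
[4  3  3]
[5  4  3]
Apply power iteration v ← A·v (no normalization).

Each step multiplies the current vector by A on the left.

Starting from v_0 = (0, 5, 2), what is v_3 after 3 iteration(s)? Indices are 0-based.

v_3 = (4, 3, 4)

v_0 = (0, 5, 2).
v_1 = A·v_0 = (1, 0, 5).
v_2 = A·v_1 = (3, 5, 6).
v_3 = A·v_2 = (4, 3, 4).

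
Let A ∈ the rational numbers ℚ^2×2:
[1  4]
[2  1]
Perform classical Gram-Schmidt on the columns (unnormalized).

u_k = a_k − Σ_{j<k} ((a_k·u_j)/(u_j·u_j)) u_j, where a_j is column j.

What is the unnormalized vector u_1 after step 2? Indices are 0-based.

Step 1: u_0 = a_0 = (1, 2).
Step 2: u_1 = a_1 − (6/5)·u_0 = (14/5, -7/5).

u_1 = (14/5, -7/5)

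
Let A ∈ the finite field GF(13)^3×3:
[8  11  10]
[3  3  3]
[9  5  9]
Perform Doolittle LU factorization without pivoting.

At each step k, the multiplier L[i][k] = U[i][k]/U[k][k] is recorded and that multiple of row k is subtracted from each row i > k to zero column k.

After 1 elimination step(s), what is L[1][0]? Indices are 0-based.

Step 1: pivot at (0,0) is 8.
  row1 ← row1 − (2)·row0  ⇒  L[1][0]=2, U row1=(0, 7, 9)
  row2 ← row2 − (6)·row0  ⇒  L[2][0]=6, U row2=(0, 4, 1)

L[1][0] = 2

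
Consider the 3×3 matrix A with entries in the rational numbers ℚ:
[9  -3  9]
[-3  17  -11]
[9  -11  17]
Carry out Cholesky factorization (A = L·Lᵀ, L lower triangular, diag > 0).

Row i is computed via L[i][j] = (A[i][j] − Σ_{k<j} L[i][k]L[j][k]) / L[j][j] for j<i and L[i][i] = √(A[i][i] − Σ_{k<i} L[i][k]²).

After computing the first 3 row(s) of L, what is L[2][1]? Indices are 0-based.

Step 1: L[0][0] = √(9) = 3.
  L[1][0] = (-3) / L[0][0] = -1.
Step 2: L[1][1] = √(16) = 4.
  L[2][0] = (9) / L[0][0] = 3.
  L[2][1] = (-8) / L[1][1] = -2.
Step 3: L[2][2] = √(4) = 2.

L[2][1] = -2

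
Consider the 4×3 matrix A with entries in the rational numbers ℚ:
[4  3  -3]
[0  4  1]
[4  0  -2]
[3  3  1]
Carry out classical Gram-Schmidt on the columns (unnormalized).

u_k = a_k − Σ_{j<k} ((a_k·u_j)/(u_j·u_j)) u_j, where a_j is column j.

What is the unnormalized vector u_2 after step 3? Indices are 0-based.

Step 1: u_0 = a_0 = (4, 0, 4, 3).
Step 2: u_1 = a_1 − (21/41)·u_0 = (39/41, 4, -84/41, 60/41).
Step 3: u_2 = a_2 − (-17/41)·u_0 − (275/953)·u_1 = (-1540/953, -147/953, 238/953, 1736/953).

u_2 = (-1540/953, -147/953, 238/953, 1736/953)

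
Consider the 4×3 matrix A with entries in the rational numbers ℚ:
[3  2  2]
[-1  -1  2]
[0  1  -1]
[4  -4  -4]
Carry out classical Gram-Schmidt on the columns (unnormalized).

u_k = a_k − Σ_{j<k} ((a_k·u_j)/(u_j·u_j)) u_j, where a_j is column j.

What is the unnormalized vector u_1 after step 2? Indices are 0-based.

Step 1: u_0 = a_0 = (3, -1, 0, 4).
Step 2: u_1 = a_1 − (-9/26)·u_0 = (79/26, -35/26, 1, -34/13).

u_1 = (79/26, -35/26, 1, -34/13)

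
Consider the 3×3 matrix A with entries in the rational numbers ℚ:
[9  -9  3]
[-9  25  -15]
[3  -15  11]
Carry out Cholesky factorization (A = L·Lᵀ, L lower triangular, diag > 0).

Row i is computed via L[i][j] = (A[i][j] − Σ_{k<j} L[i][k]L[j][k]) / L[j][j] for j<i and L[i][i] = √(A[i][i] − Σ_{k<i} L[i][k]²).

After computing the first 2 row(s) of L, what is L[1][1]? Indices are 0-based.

L[1][1] = 4

Step 1: L[0][0] = √(9) = 3.
  L[1][0] = (-9) / L[0][0] = -3.
Step 2: L[1][1] = √(16) = 4.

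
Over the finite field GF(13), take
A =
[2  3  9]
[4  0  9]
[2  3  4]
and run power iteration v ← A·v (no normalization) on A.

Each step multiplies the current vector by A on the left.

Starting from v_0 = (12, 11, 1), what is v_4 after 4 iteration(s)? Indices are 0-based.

v_0 = (12, 11, 1).
v_1 = A·v_0 = (1, 5, 9).
v_2 = A·v_1 = (7, 7, 1).
v_3 = A·v_2 = (5, 11, 0).
v_4 = A·v_3 = (4, 7, 4).

v_4 = (4, 7, 4)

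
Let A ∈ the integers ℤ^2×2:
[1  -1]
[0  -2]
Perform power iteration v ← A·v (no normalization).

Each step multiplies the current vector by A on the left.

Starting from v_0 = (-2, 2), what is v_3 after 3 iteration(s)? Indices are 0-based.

v_3 = (-8, -16)

v_0 = (-2, 2).
v_1 = A·v_0 = (-4, -4).
v_2 = A·v_1 = (0, 8).
v_3 = A·v_2 = (-8, -16).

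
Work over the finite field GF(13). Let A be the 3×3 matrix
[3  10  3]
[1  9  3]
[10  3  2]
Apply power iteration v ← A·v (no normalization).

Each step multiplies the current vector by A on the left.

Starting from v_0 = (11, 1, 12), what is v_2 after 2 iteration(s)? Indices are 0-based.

v_2 = (12, 6, 10)

v_0 = (11, 1, 12).
v_1 = A·v_0 = (1, 4, 7).
v_2 = A·v_1 = (12, 6, 10).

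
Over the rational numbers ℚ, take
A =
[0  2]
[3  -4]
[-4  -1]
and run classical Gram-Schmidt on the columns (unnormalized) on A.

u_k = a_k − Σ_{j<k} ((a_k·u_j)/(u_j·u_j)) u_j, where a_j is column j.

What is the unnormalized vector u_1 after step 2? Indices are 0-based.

Step 1: u_0 = a_0 = (0, 3, -4).
Step 2: u_1 = a_1 − (-8/25)·u_0 = (2, -76/25, -57/25).

u_1 = (2, -76/25, -57/25)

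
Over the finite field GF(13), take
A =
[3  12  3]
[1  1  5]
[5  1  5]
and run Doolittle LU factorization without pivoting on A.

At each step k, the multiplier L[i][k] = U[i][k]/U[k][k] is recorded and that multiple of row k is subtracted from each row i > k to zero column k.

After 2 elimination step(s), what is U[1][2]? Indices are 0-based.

[col 0] pivot 3
  R1 -= 9*R0 → (0, 10, 4)  (L[1][0] := 9)
  R2 -= 6*R0 → (0, 7, 0)  (L[2][0] := 6)
[col 1] pivot 10
  R2 -= 2*R1 → (0, 0, 5)  (L[2][1] := 2)

U[1][2] = 4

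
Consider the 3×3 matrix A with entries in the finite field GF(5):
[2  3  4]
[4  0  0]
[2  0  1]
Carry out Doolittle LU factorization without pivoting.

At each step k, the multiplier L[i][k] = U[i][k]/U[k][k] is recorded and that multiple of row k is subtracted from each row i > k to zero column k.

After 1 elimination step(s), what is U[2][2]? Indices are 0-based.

Step 1: pivot at (0,0) is 2.
  row1 ← row1 − (2)·row0  ⇒  L[1][0]=2, U row1=(0, 4, 2)
  row2 ← row2 − (1)·row0  ⇒  L[2][0]=1, U row2=(0, 2, 2)

U[2][2] = 2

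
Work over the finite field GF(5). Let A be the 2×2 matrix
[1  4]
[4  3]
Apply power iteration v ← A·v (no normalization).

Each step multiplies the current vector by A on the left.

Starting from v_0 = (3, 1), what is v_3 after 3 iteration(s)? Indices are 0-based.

v_3 = (4, 2)

v_0 = (3, 1).
v_1 = A·v_0 = (2, 0).
v_2 = A·v_1 = (2, 3).
v_3 = A·v_2 = (4, 2).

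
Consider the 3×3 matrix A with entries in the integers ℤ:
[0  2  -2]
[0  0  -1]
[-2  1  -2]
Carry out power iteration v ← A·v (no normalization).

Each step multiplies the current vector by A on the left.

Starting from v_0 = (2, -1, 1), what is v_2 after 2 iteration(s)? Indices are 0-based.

v_0 = (2, -1, 1).
v_1 = A·v_0 = (-4, -1, -7).
v_2 = A·v_1 = (12, 7, 21).

v_2 = (12, 7, 21)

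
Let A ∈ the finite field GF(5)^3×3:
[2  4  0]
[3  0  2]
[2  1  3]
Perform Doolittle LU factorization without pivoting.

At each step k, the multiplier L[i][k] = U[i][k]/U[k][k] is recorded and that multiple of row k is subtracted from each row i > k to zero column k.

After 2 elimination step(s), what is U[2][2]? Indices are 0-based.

U[2][2] = 2

Step 1: pivot at (0,0) is 2.
  row1 ← row1 − (4)·row0  ⇒  L[1][0]=4, U row1=(0, 4, 2)
  row2 ← row2 − (1)·row0  ⇒  L[2][0]=1, U row2=(0, 2, 3)
Step 2: pivot at (1,1) is 4.
  row2 ← row2 − (3)·row1  ⇒  L[2][1]=3, U row2=(0, 0, 2)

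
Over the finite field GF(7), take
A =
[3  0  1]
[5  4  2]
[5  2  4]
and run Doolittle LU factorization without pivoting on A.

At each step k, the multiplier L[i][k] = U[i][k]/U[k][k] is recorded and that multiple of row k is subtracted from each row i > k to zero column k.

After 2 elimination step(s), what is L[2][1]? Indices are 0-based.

k=0: U[0][0]=3
  eliminate (1,0): mult=4, new row 1: (0, 4, 5); set L[1][0]=4
  eliminate (2,0): mult=4, new row 2: (0, 2, 0); set L[2][0]=4
k=1: U[1][1]=4
  eliminate (2,1): mult=4, new row 2: (0, 0, 1); set L[2][1]=4

L[2][1] = 4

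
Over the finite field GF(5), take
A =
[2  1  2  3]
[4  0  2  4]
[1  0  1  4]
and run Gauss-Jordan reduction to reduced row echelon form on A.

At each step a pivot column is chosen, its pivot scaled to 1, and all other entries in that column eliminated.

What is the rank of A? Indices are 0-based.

step 1: normalize row 0 (÷2) = (1, 3, 1, 4)
  row 1: subtract 4×row0 = (0, 3, 3, 3)
  row 2: subtract 1×row0 = (0, 2, 0, 0)
step 2: normalize row 1 (÷3) = (0, 1, 1, 1)
  row 0: subtract 3×row1 = (1, 0, 3, 1)
  row 2: subtract 2×row1 = (0, 0, 3, 3)
step 3: normalize row 2 (÷3) = (0, 0, 1, 1)
  row 0: subtract 3×row2 = (1, 0, 0, 3)
  row 1: subtract 1×row2 = (0, 1, 0, 0)

rank = 3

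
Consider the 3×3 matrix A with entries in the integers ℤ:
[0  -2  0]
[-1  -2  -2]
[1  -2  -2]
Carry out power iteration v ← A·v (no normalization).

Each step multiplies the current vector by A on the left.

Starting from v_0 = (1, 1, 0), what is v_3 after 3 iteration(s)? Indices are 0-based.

v_0 = (1, 1, 0).
v_1 = A·v_0 = (-2, -3, -1).
v_2 = A·v_1 = (6, 10, 6).
v_3 = A·v_2 = (-20, -38, -26).

v_3 = (-20, -38, -26)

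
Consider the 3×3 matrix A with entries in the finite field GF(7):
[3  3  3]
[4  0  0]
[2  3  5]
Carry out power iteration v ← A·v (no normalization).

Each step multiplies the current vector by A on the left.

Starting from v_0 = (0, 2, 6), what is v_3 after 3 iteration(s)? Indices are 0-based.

v_3 = (0, 6, 3)

v_0 = (0, 2, 6).
v_1 = A·v_0 = (3, 0, 1).
v_2 = A·v_1 = (5, 5, 4).
v_3 = A·v_2 = (0, 6, 3).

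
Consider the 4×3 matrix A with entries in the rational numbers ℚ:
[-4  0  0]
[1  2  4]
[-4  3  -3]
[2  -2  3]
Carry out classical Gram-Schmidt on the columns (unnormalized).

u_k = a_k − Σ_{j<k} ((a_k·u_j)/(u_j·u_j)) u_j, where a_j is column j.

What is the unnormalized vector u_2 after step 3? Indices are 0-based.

u_2 = (1104/433, 1358/433, -342/433, 845/433)

Step 1: u_0 = a_0 = (-4, 1, -4, 2).
Step 2: u_1 = a_1 − (-14/37)·u_0 = (-56/37, 88/37, 55/37, -46/37).
Step 3: u_2 = a_2 − (22/37)·u_0 − (49/433)·u_1 = (1104/433, 1358/433, -342/433, 845/433).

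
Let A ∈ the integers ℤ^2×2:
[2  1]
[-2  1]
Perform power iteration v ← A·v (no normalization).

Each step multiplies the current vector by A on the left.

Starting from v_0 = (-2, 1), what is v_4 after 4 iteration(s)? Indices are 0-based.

v_0 = (-2, 1).
v_1 = A·v_0 = (-3, 5).
v_2 = A·v_1 = (-1, 11).
v_3 = A·v_2 = (9, 13).
v_4 = A·v_3 = (31, -5).

v_4 = (31, -5)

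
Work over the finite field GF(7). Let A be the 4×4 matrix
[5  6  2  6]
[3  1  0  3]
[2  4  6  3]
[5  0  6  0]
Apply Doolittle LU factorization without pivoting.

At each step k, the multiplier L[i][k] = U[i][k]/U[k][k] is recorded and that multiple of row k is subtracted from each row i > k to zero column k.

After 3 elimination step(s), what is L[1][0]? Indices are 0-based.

k=0: U[0][0]=5
  eliminate (1,0): mult=2, new row 1: (0, 3, 3, 5); set L[1][0]=2
  eliminate (2,0): mult=6, new row 2: (0, 3, 1, 2); set L[2][0]=6
  eliminate (3,0): mult=1, new row 3: (0, 1, 4, 1); set L[3][0]=1
k=1: U[1][1]=3
  eliminate (2,1): mult=1, new row 2: (0, 0, 5, 4); set L[2][1]=1
  eliminate (3,1): mult=5, new row 3: (0, 0, 3, 4); set L[3][1]=5
k=2: U[2][2]=5
  eliminate (3,2): mult=2, new row 3: (0, 0, 0, 3); set L[3][2]=2

L[1][0] = 2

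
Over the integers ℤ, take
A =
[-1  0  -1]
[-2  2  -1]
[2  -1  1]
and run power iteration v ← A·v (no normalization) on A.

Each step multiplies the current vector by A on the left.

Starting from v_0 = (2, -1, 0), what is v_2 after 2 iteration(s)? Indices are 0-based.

v_2 = (-3, -13, 7)

v_0 = (2, -1, 0).
v_1 = A·v_0 = (-2, -6, 5).
v_2 = A·v_1 = (-3, -13, 7).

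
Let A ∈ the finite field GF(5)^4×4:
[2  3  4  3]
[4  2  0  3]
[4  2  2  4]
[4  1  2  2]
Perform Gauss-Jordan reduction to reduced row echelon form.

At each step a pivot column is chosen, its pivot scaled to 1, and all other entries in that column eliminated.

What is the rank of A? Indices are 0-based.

rank = 4

pivot(0,0)=2: scale R0 → (1, 4, 2, 4)
  clear (1,0): R1 −= (4)R0 → (0, 1, 2, 2)
  clear (2,0): R2 −= (4)R0 → (0, 1, 4, 3)
  clear (3,0): R3 −= (4)R0 → (0, 0, 4, 1)
pivot(1,1)=1: scale R1 → (0, 1, 2, 2)
  clear (0,1): R0 −= (4)R1 → (1, 0, 4, 1)
  clear (2,1): R2 −= (1)R1 → (0, 0, 2, 1)
pivot(2,2)=2: scale R2 → (0, 0, 1, 3)
  clear (0,2): R0 −= (4)R2 → (1, 0, 0, 4)
  clear (1,2): R1 −= (2)R2 → (0, 1, 0, 1)
  clear (3,2): R3 −= (4)R2 → (0, 0, 0, 4)
pivot(3,3)=4: scale R3 → (0, 0, 0, 1)
  clear (0,3): R0 −= (4)R3 → (1, 0, 0, 0)
  clear (1,3): R1 −= (1)R3 → (0, 1, 0, 0)
  clear (2,3): R2 −= (3)R3 → (0, 0, 1, 0)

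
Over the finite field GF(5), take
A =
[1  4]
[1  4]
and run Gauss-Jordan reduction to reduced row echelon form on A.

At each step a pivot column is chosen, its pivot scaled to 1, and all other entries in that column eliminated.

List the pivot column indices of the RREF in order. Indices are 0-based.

pivot columns: 0

[1] R0 /= 1  ⇒  (1, 4)
     R1 -= 1·R0  ⇒  (0, 0)
column 1 empty below row 1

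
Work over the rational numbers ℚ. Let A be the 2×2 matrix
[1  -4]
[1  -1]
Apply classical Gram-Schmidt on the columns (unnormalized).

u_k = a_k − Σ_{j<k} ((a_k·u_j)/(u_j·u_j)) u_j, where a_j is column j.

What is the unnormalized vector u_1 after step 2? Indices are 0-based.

Step 1: u_0 = a_0 = (1, 1).
Step 2: u_1 = a_1 − (-5/2)·u_0 = (-3/2, 3/2).

u_1 = (-3/2, 3/2)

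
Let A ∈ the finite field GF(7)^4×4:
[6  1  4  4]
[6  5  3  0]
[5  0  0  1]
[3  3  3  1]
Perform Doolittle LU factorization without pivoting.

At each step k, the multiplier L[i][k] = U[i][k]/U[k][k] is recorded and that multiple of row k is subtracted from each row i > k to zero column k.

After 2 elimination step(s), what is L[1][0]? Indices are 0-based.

k=0: U[0][0]=6
  eliminate (1,0): mult=1, new row 1: (0, 4, 6, 3); set L[1][0]=1
  eliminate (2,0): mult=2, new row 2: (0, 5, 6, 0); set L[2][0]=2
  eliminate (3,0): mult=4, new row 3: (0, 6, 1, 6); set L[3][0]=4
k=1: U[1][1]=4
  eliminate (2,1): mult=3, new row 2: (0, 0, 2, 5); set L[2][1]=3
  eliminate (3,1): mult=5, new row 3: (0, 0, 6, 5); set L[3][1]=5

L[1][0] = 1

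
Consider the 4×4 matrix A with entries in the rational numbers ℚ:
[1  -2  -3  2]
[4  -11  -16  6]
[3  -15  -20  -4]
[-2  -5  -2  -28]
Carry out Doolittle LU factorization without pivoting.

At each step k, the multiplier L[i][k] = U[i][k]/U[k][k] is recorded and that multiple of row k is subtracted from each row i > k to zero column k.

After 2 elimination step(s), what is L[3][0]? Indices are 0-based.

L[3][0] = -2

Step 1: pivot at (0,0) is 1.
  row1 ← row1 − (4)·row0  ⇒  L[1][0]=4, U row1=(0, -3, -4, -2)
  row2 ← row2 − (3)·row0  ⇒  L[2][0]=3, U row2=(0, -9, -11, -10)
  row3 ← row3 − (-2)·row0  ⇒  L[3][0]=-2, U row3=(0, -9, -8, -24)
Step 2: pivot at (1,1) is -3.
  row2 ← row2 − (3)·row1  ⇒  L[2][1]=3, U row2=(0, 0, 1, -4)
  row3 ← row3 − (3)·row1  ⇒  L[3][1]=3, U row3=(0, 0, 4, -18)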